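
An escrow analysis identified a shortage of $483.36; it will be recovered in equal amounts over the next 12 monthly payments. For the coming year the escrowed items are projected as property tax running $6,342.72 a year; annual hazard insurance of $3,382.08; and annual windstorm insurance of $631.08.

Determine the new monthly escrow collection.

$903.27

Property tax — $6,342.72 per year
Hazard insurance — $3,382.08 per year
Windstorm insurance — $631.08 per year
Total annual escrow = $6,342.72 + $3,382.08 + $631.08 = $10,355.88
Per month = $10,355.88 ÷ 12 = $862.99
Monthly shortage recovery: $483.36 / 12 = $40.28
Adjusted monthly = $862.99 + $40.28 = $903.27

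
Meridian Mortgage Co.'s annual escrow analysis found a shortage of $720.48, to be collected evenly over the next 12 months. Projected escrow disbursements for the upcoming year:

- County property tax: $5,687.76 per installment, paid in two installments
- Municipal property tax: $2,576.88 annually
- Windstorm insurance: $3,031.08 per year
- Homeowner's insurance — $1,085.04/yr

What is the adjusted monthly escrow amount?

$1,565.75

County property tax — $5,687.76 × 2 = $11,375.52
Municipal property tax — $2,576.88
Windstorm insurance — $3,031.08
Homeowner's insurance — $1,085.04
Total per year = $18,068.52
Per month = $18,068.52 ÷ 12 = $1,505.71
Shortage spread = $720.48 ÷ 12 = $60.04/mo
New monthly escrow = $1,505.71 + $60.04 = $1,565.75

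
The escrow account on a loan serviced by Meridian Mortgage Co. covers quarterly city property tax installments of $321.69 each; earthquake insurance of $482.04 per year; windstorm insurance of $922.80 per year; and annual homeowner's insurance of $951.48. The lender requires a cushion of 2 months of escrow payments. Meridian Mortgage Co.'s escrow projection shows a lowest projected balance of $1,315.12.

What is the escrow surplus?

City property tax: $321.69 × 4 = $1,286.76 per year
Earthquake insurance: $482.04 per year
Windstorm insurance: $922.80 per year
Homeowner's insurance: $951.48 per year
Yearly total = $3,643.08
Per month = $3,643.08 ÷ 12 = $303.59
Required cushion = 2 × $303.59 = $607.18
Surplus = $1,315.12 − $607.18 = $707.94

$707.94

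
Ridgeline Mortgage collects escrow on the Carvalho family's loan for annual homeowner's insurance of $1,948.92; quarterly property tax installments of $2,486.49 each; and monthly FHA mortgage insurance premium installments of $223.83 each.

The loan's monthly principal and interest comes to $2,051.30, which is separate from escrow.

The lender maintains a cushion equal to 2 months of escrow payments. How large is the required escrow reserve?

Homeowner's insurance: $1,948.92/yr
Property tax: $2,486.49 × 4 = $9,945.96/yr
FHA mortgage insurance premium: $223.83 × 12 = $2,685.96/yr
Total annual escrow = $1,948.92 + $9,945.96 + $2,685.96 = $14,580.84
Per month = $14,580.84 / 12 = $1,215.07
Cushion = 2 × $1,215.07 = $2,430.14

$2,430.14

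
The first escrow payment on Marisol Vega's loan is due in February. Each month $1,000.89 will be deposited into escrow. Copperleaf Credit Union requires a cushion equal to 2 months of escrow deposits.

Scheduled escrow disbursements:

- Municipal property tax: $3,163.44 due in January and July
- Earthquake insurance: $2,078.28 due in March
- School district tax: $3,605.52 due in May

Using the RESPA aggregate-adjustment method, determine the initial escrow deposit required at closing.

$4,843.68

Cushion = 2 × $1,000.89 = $2,001.78
Trial balance (start $0, +$1,000.89 each month, − disbursements):
  Feb: +$1,000.89 → $1,000.89
  Mar: +$1,000.89 − $2,078.28 → -$76.50
  Apr: +$1,000.89 → $924.39
  May: +$1,000.89 − $3,605.52 → -$1,680.24
  Jun: +$1,000.89 → -$679.35
  Jul: +$1,000.89 − $3,163.44 → -$2,841.90
  Aug: +$1,000.89 → -$1,841.01
  Sep: +$1,000.89 → -$840.12
  Oct: +$1,000.89 → $160.77
  Nov: +$1,000.89 → $1,161.66
  Dec: +$1,000.89 → $2,162.55
  Jan: +$1,000.89 − $3,163.44 → $0.00
Lowest trial balance = -$2,841.90 (Jul)
Initial deposit = cushion − low point = $2,001.78 − (-$2,841.90) = $4,843.68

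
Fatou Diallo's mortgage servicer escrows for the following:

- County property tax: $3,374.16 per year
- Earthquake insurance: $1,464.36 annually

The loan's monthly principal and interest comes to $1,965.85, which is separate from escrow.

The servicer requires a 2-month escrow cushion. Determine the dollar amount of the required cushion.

$806.42

County property tax: $3,374.16 annually
Earthquake insurance: $1,464.36 annually
Yearly total = $3,374.16 + $1,464.36 = $4,838.52
Monthly = $4,838.52 ÷ 12 = $403.21
Required cushion = 2 × $403.21 = $806.42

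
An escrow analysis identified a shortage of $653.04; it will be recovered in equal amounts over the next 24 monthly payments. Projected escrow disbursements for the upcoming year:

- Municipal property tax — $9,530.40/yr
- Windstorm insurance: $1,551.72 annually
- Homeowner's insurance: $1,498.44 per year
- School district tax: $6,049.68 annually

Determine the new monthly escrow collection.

Municipal property tax — $9,530.40
Windstorm insurance — $1,551.72
Homeowner's insurance — $1,498.44
School district tax — $6,049.68
Yearly total = $18,630.24
Base monthly escrow = $18,630.24 / 12 = $1,552.52
Shortage spread = $653.04 / 24 = $27.21/mo
Adjusted monthly = $1,552.52 + $27.21 = $1,579.73

$1,579.73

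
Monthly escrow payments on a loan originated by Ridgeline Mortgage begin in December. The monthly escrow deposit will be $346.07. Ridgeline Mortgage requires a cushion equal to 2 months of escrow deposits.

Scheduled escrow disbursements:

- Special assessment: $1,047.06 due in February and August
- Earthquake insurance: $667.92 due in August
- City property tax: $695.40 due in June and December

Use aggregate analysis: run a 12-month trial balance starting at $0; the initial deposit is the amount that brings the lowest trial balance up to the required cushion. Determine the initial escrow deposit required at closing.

$1,730.35

Cushion = 2 × $346.07 = $692.14
Trial balance (start $0, +$346.07 each month, − disbursements):
  Dec: +$346.07 − $695.40 → -$349.33
  Jan: +$346.07 → -$3.26
  Feb: +$346.07 − $1,047.06 → -$704.25
  Mar: +$346.07 → -$358.18
  Apr: +$346.07 → -$12.11
  May: +$346.07 → $333.96
  Jun: +$346.07 − $695.40 → -$15.37
  Jul: +$346.07 → $330.70
  Aug: +$346.07 − $1,714.98 → -$1,038.21
  Sep: +$346.07 → -$692.14
  Oct: +$346.07 → -$346.07
  Nov: +$346.07 → $0.00
Lowest trial balance = -$1,038.21 (Aug)
Initial deposit = cushion − low point = $692.14 − (-$1,038.21) = $1,730.35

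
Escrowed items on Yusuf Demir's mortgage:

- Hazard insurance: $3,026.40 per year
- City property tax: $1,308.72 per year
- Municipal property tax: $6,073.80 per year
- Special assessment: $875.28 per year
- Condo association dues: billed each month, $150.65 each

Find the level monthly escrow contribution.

Hazard insurance = $3,026.40 per year
City property tax = $1,308.72 per year
Municipal property tax = $6,073.80 per year
Special assessment = $875.28 per year
Condo association dues = $150.65 × 12 = $1,807.80 per year
Total annual escrow = $3,026.40 + $1,308.72 + $6,073.80 + $875.28 + $1,807.80 = $13,092.00
Per month = $13,092.00 / 12 = $1,091.00

$1,091.00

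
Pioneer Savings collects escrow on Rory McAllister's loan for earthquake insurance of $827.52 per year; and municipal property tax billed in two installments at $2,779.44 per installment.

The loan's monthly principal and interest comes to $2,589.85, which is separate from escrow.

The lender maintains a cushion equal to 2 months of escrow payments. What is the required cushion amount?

$1,064.40

Earthquake insurance — $827.52/yr
Municipal property tax — $2,779.44 × 2 = $5,558.88/yr
Yearly total = $827.52 + $5,558.88 = $6,386.40
Per month = $6,386.40 ÷ 12 = $532.20
Required cushion = 2 × $532.20 = $1,064.40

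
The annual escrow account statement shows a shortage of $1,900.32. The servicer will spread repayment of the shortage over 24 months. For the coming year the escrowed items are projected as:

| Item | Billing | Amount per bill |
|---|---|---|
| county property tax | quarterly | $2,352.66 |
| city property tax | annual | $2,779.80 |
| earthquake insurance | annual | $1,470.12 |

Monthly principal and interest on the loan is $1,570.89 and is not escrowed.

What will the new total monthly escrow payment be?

County property tax: $2,352.66 × 4 = $9,410.64 per year
City property tax: $2,779.80 per year
Earthquake insurance: $1,470.12 per year
Yearly total = $9,410.64 + $2,779.80 + $1,470.12 = $13,660.56
Per month = $13,660.56 ÷ 12 = $1,138.38
Shortage spread = $1,900.32 ÷ 24 = $79.18/mo
Adjusted monthly = $1,138.38 + $79.18 = $1,217.56

$1,217.56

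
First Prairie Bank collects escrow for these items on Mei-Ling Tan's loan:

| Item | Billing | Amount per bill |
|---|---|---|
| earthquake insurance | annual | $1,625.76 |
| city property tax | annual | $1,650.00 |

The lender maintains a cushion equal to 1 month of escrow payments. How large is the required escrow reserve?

$272.98

Earthquake insurance = $1,625.76 per year
City property tax = $1,650.00 per year
Total per year = $3,275.76
Monthly = $3,275.76 / 12 = $272.98
Cushion = 1 × $272.98 = $272.98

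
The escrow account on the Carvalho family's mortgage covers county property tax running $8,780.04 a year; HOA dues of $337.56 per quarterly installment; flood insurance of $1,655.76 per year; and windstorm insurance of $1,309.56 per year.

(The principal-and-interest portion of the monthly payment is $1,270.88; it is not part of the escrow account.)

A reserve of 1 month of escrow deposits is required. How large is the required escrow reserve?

County property tax: $8,780.04
HOA dues: $337.56 × 4 = $1,350.24
Flood insurance: $1,655.76
Windstorm insurance: $1,309.56
Total annual escrow = $13,095.60
Monthly escrow = $13,095.60 ÷ 12 = $1,091.30
Cushion = 1 × $1,091.30 = $1,091.30

$1,091.30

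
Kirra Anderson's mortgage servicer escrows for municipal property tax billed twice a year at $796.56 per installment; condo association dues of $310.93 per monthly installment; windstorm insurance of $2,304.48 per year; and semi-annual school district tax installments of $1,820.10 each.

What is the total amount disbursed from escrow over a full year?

$11,268.96

Municipal property tax — $796.56 × 2 = $1,593.12/yr
Condo association dues — $310.93 × 12 = $3,731.16/yr
Windstorm insurance — $2,304.48/yr
School district tax — $1,820.10 × 2 = $3,640.20/yr
Total per year = $11,268.96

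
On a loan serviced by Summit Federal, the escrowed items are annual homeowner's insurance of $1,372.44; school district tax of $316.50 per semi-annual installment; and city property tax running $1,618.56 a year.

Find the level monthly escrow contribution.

Homeowner's insurance — $1,372.44
School district tax — $316.50 × 2 = $633.00
City property tax — $1,618.56
Yearly total = $1,372.44 + $633.00 + $1,618.56 = $3,624.00
Base monthly escrow = $3,624.00 ÷ 12 = $302.00

$302.00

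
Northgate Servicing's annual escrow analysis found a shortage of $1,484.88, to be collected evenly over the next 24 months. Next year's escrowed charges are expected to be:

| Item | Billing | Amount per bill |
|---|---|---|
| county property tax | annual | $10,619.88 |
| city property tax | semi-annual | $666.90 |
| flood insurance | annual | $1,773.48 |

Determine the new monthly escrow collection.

$1,205.80

County property tax = $10,619.88/yr
City property tax = $666.90 × 2 = $1,333.80/yr
Flood insurance = $1,773.48/yr
Total per year = $13,727.16
Monthly = $13,727.16 ÷ 12 = $1,143.93
Monthly shortage recovery: $1,484.88 / 24 = $61.87
Adjusted monthly = $1,143.93 + $61.87 = $1,205.80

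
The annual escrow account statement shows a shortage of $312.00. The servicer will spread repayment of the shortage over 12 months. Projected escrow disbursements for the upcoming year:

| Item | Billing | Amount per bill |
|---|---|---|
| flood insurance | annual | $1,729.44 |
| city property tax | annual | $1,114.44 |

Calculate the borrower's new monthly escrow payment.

$262.99

Flood insurance: $1,729.44 per year
City property tax: $1,114.44 per year
Total per year = $1,729.44 + $1,114.44 = $2,843.88
Monthly escrow = $2,843.88 ÷ 12 = $236.99
Monthly shortage recovery: $312.00 / 12 = $26.00
New monthly escrow = $236.99 + $26.00 = $262.99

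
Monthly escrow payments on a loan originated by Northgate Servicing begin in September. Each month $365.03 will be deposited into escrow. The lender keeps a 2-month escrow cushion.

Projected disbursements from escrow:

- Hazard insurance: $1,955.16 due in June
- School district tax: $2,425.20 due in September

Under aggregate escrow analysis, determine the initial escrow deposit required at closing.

$2,790.23

Cushion = 2 × $365.03 = $730.06
Trial balance (start $0, +$365.03 each month, − disbursements):
  Sep: +$365.03 − $2,425.20 → -$2,060.17
  Oct: +$365.03 → -$1,695.14
  Nov: +$365.03 → -$1,330.11
  Dec: +$365.03 → -$965.08
  Jan: +$365.03 → -$600.05
  Feb: +$365.03 → -$235.02
  Mar: +$365.03 → $130.01
  Apr: +$365.03 → $495.04
  May: +$365.03 → $860.07
  Jun: +$365.03 − $1,955.16 → -$730.06
  Jul: +$365.03 → -$365.03
  Aug: +$365.03 → $0.00
Lowest trial balance = -$2,060.17 (Sep)
Initial deposit = cushion − low point = $730.06 − (-$2,060.17) = $2,790.23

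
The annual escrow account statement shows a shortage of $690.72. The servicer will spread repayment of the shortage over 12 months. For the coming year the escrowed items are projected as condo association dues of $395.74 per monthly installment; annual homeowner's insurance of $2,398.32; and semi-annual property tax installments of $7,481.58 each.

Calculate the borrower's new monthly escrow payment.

Condo association dues = $395.74 × 12 = $4,748.88 annually
Homeowner's insurance = $2,398.32 annually
Property tax = $7,481.58 × 2 = $14,963.16 annually
Yearly total = $4,748.88 + $2,398.32 + $14,963.16 = $22,110.36
Base monthly escrow = $22,110.36 / 12 = $1,842.53
Shortage spread = $690.72 ÷ 12 = $57.56/mo
Adjusted monthly = $1,842.53 + $57.56 = $1,900.09

$1,900.09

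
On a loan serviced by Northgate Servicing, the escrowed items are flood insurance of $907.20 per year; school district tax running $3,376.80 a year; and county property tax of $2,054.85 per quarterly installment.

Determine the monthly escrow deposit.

$1,041.95

Flood insurance = $907.20 annually
School district tax = $3,376.80 annually
County property tax = $2,054.85 × 4 = $8,219.40 annually
Combined annual = $12,503.40
Base monthly escrow = $12,503.40 / 12 = $1,041.95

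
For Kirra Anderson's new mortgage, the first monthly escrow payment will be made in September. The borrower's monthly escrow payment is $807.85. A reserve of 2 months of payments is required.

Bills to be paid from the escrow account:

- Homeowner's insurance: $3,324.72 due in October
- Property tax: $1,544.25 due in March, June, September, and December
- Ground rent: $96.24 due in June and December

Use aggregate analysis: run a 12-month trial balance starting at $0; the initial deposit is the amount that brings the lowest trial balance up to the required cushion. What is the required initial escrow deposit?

$4,893.76

Cushion = 2 × $807.85 = $1,615.70
Trial balance (start $0, +$807.85 each month, − disbursements):
  Sep: +$807.85 − $1,544.25 → -$736.40
  Oct: +$807.85 − $3,324.72 → -$3,253.27
  Nov: +$807.85 → -$2,445.42
  Dec: +$807.85 − $1,640.49 → -$3,278.06
  Jan: +$807.85 → -$2,470.21
  Feb: +$807.85 → -$1,662.36
  Mar: +$807.85 − $1,544.25 → -$2,398.76
  Apr: +$807.85 → -$1,590.91
  May: +$807.85 → -$783.06
  Jun: +$807.85 − $1,640.49 → -$1,615.70
  Jul: +$807.85 → -$807.85
  Aug: +$807.85 → $0.00
Lowest trial balance = -$3,278.06 (Dec)
Initial deposit = cushion − low point = $1,615.70 − (-$3,278.06) = $4,893.76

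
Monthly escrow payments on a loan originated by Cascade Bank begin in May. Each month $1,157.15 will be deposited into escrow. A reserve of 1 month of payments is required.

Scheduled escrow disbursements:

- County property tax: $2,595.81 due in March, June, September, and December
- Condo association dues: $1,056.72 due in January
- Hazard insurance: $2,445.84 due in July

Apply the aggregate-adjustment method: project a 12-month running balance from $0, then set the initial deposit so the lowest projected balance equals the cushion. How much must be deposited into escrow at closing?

Cushion = 1 × $1,157.15 = $1,157.15
Trial balance (start $0, +$1,157.15 each month, − disbursements):
  May: +$1,157.15 → $1,157.15
  Jun: +$1,157.15 − $2,595.81 → -$281.51
  Jul: +$1,157.15 − $2,445.84 → -$1,570.20
  Aug: +$1,157.15 → -$413.05
  Sep: +$1,157.15 − $2,595.81 → -$1,851.71
  Oct: +$1,157.15 → -$694.56
  Nov: +$1,157.15 → $462.59
  Dec: +$1,157.15 − $2,595.81 → -$976.07
  Jan: +$1,157.15 − $1,056.72 → -$875.64
  Feb: +$1,157.15 → $281.51
  Mar: +$1,157.15 − $2,595.81 → -$1,157.15
  Apr: +$1,157.15 → $0.00
Lowest trial balance = -$1,851.71 (Sep)
Initial deposit = cushion − low point = $1,157.15 − (-$1,851.71) = $3,008.86

$3,008.86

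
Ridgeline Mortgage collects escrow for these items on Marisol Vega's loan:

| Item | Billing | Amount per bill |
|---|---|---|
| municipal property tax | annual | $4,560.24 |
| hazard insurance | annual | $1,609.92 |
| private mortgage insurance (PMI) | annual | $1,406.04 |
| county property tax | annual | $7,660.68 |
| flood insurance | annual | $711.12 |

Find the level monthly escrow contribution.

$1,329.00

Municipal property tax — $4,560.24
Hazard insurance — $1,609.92
Private mortgage insurance (PMI) — $1,406.04
County property tax — $7,660.68
Flood insurance — $711.12
Total annual escrow = $4,560.24 + $1,609.92 + $1,406.04 + $7,660.68 + $711.12 = $15,948.00
Per month = $15,948.00 / 12 = $1,329.00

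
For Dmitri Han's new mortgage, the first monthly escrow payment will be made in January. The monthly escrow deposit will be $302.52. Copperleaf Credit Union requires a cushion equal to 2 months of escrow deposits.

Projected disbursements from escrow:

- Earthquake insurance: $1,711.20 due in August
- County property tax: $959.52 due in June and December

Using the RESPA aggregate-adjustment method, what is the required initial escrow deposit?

Cushion = 2 × $302.52 = $605.04
Trial balance (start $0, +$302.52 each month, − disbursements):
  Jan: +$302.52 → $302.52
  Feb: +$302.52 → $605.04
  Mar: +$302.52 → $907.56
  Apr: +$302.52 → $1,210.08
  May: +$302.52 → $1,512.60
  Jun: +$302.52 − $959.52 → $855.60
  Jul: +$302.52 → $1,158.12
  Aug: +$302.52 − $1,711.20 → -$250.56
  Sep: +$302.52 → $51.96
  Oct: +$302.52 → $354.48
  Nov: +$302.52 → $657.00
  Dec: +$302.52 − $959.52 → $0.00
Lowest trial balance = -$250.56 (Aug)
Initial deposit = cushion − low point = $605.04 − (-$250.56) = $855.60

$855.60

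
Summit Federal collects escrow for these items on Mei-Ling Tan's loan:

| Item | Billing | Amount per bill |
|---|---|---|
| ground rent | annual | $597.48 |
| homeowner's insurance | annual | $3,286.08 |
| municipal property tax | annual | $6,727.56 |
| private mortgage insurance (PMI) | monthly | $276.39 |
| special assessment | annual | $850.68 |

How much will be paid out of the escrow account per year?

$14,778.48

Ground rent = $597.48 annually
Homeowner's insurance = $3,286.08 annually
Municipal property tax = $6,727.56 annually
Private mortgage insurance (PMI) = $276.39 × 12 = $3,316.68 annually
Special assessment = $850.68 annually
Annual escrow total = $14,778.48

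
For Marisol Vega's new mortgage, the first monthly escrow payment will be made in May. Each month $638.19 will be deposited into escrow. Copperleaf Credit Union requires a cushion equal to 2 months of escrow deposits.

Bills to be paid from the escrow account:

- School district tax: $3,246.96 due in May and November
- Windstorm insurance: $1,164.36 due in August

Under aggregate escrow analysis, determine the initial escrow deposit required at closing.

Cushion = 2 × $638.19 = $1,276.38
Trial balance (start $0, +$638.19 each month, − disbursements):
  May: +$638.19 − $3,246.96 → -$2,608.77
  Jun: +$638.19 → -$1,970.58
  Jul: +$638.19 → -$1,332.39
  Aug: +$638.19 − $1,164.36 → -$1,858.56
  Sep: +$638.19 → -$1,220.37
  Oct: +$638.19 → -$582.18
  Nov: +$638.19 − $3,246.96 → -$3,190.95
  Dec: +$638.19 → -$2,552.76
  Jan: +$638.19 → -$1,914.57
  Feb: +$638.19 → -$1,276.38
  Mar: +$638.19 → -$638.19
  Apr: +$638.19 → $0.00
Lowest trial balance = -$3,190.95 (Nov)
Initial deposit = cushion − low point = $1,276.38 − (-$3,190.95) = $4,467.33

$4,467.33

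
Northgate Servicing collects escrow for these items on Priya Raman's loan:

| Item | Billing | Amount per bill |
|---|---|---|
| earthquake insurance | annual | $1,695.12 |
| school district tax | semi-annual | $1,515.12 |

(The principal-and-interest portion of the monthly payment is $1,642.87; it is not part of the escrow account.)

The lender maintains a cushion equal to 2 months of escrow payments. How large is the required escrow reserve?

Earthquake insurance = $1,695.12/yr
School district tax = $1,515.12 × 2 = $3,030.24/yr
Yearly total = $4,725.36
Base monthly escrow = $4,725.36 ÷ 12 = $393.78
Cushion = 2 × $393.78 = $787.56

$787.56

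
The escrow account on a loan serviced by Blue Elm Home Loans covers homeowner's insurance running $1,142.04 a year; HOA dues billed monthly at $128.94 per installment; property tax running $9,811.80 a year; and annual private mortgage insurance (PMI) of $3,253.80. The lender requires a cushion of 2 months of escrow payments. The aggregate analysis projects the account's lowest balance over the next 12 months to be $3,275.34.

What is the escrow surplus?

$649.52

Homeowner's insurance — $1,142.04
HOA dues — $128.94 × 12 = $1,547.28
Property tax — $9,811.80
Private mortgage insurance (PMI) — $3,253.80
Yearly total = $1,142.04 + $1,547.28 + $9,811.80 + $3,253.80 = $15,754.92
Base monthly escrow = $15,754.92 ÷ 12 = $1,312.91
Required reserve = 2 × $1,312.91 = $2,625.82
Surplus = $3,275.34 − $2,625.82 = $649.52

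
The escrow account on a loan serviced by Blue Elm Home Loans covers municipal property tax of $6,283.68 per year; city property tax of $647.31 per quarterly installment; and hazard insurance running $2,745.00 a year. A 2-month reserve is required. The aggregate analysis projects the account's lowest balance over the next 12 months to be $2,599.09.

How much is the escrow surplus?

Municipal property tax — $6,283.68 annually
City property tax — $647.31 × 4 = $2,589.24 annually
Hazard insurance — $2,745.00 annually
Total per year = $11,617.92
Monthly escrow = $11,617.92 / 12 = $968.16
Cushion = 2 × $968.16 = $1,936.32
Surplus = $2,599.09 − $1,936.32 = $662.77

$662.77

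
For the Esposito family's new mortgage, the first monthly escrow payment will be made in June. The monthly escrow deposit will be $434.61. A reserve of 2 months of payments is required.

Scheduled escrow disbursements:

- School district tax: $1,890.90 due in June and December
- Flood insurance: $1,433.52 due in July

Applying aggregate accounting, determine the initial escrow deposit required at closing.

$3,324.42

Cushion = 2 × $434.61 = $869.22
Trial balance (start $0, +$434.61 each month, − disbursements):
  Jun: +$434.61 − $1,890.90 → -$1,456.29
  Jul: +$434.61 − $1,433.52 → -$2,455.20
  Aug: +$434.61 → -$2,020.59
  Sep: +$434.61 → -$1,585.98
  Oct: +$434.61 → -$1,151.37
  Nov: +$434.61 → -$716.76
  Dec: +$434.61 − $1,890.90 → -$2,173.05
  Jan: +$434.61 → -$1,738.44
  Feb: +$434.61 → -$1,303.83
  Mar: +$434.61 → -$869.22
  Apr: +$434.61 → -$434.61
  May: +$434.61 → $0.00
Lowest trial balance = -$2,455.20 (Jul)
Initial deposit = cushion − low point = $869.22 − (-$2,455.20) = $3,324.42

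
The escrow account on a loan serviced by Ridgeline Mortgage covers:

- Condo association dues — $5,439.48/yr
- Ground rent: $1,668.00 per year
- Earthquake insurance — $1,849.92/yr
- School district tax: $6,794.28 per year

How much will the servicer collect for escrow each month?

$1,312.64

Condo association dues = $5,439.48
Ground rent = $1,668.00
Earthquake insurance = $1,849.92
School district tax = $6,794.28
Total annual escrow = $5,439.48 + $1,668.00 + $1,849.92 + $6,794.28 = $15,751.68
Monthly escrow = $15,751.68 / 12 = $1,312.64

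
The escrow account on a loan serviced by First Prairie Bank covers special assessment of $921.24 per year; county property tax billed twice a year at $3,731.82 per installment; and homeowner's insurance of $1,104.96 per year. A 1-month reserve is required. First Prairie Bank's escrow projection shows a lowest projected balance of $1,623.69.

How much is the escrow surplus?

Special assessment: $921.24/yr
County property tax: $3,731.82 × 2 = $7,463.64/yr
Homeowner's insurance: $1,104.96/yr
Annual escrow total = $9,489.84
Monthly escrow = $9,489.84 ÷ 12 = $790.82
Cushion = 1 × $790.82 = $790.82
Excess over cushion: $1,623.69 − $790.82 = $832.87

$832.87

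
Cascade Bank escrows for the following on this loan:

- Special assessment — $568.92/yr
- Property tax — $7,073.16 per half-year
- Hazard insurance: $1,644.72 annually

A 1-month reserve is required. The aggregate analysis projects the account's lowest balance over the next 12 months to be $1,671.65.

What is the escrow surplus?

Special assessment: $568.92 per year
Property tax: $7,073.16 × 2 = $14,146.32 per year
Hazard insurance: $1,644.72 per year
Yearly total = $568.92 + $14,146.32 + $1,644.72 = $16,359.96
Monthly = $16,359.96 ÷ 12 = $1,363.33
Required cushion = 1 × $1,363.33 = $1,363.33
Excess over cushion: $1,671.65 − $1,363.33 = $308.32

$308.32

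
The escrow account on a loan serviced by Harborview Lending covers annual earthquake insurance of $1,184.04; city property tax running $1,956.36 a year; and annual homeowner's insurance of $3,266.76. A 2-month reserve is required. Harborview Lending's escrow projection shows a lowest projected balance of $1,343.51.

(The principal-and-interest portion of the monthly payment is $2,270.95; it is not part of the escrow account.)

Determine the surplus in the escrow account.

Earthquake insurance = $1,184.04/yr
City property tax = $1,956.36/yr
Homeowner's insurance = $3,266.76/yr
Total annual escrow = $6,407.16
Base monthly escrow = $6,407.16 / 12 = $533.93
Required reserve = 2 × $533.93 = $1,067.86
Surplus = $1,343.51 − $1,067.86 = $275.65

$275.65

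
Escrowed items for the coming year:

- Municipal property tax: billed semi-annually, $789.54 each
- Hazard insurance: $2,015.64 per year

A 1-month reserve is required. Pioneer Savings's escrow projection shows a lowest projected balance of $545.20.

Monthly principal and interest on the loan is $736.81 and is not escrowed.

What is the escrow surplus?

Municipal property tax — $789.54 × 2 = $1,579.08/yr
Hazard insurance — $2,015.64/yr
Total per year = $3,594.72
Base monthly escrow = $3,594.72 / 12 = $299.56
Cushion = 1 × $299.56 = $299.56
Excess over cushion: $545.20 − $299.56 = $245.64

$245.64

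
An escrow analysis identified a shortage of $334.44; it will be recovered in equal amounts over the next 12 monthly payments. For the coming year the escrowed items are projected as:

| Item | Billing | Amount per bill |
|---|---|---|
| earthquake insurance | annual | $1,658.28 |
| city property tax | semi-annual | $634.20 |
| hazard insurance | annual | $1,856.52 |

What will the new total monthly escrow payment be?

$426.47

Earthquake insurance — $1,658.28 annually
City property tax — $634.20 × 2 = $1,268.40 annually
Hazard insurance — $1,856.52 annually
Total per year = $1,658.28 + $1,268.40 + $1,856.52 = $4,783.20
Monthly = $4,783.20 / 12 = $398.60
Shortage per month = $334.44 / 12 = $27.87
Adjusted monthly = $398.60 + $27.87 = $426.47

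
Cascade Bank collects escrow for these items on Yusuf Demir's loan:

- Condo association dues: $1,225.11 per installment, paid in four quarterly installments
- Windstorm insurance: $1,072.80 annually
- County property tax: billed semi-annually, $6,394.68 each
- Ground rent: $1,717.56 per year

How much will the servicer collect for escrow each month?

$1,706.68

Condo association dues: $1,225.11 × 4 = $4,900.44 per year
Windstorm insurance: $1,072.80 per year
County property tax: $6,394.68 × 2 = $12,789.36 per year
Ground rent: $1,717.56 per year
Yearly total = $4,900.44 + $1,072.80 + $12,789.36 + $1,717.56 = $20,480.16
Base monthly escrow = $20,480.16 ÷ 12 = $1,706.68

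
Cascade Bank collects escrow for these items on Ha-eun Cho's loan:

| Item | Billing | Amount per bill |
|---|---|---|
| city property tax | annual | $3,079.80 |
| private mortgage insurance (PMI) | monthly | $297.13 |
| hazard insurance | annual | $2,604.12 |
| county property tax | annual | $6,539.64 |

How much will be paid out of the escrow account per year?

City property tax: $3,079.80
Private mortgage insurance (PMI): $297.13 × 12 = $3,565.56
Hazard insurance: $2,604.12
County property tax: $6,539.64
Combined annual = $15,789.12

$15,789.12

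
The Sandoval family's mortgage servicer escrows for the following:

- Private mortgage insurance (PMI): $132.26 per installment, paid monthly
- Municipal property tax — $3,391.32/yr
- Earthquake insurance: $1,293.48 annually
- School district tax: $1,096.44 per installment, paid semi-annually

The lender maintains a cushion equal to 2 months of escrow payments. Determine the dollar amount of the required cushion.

$1,410.80

Private mortgage insurance (PMI) = $132.26 × 12 = $1,587.12
Municipal property tax = $3,391.32
Earthquake insurance = $1,293.48
School district tax = $1,096.44 × 2 = $2,192.88
Yearly total = $8,464.80
Base monthly escrow = $8,464.80 ÷ 12 = $705.40
Cushion = 2 × $705.40 = $1,410.80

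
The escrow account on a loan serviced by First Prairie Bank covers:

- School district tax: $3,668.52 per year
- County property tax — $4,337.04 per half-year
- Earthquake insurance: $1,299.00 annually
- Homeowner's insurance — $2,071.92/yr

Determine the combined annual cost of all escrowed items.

School district tax — $3,668.52/yr
County property tax — $4,337.04 × 2 = $8,674.08/yr
Earthquake insurance — $1,299.00/yr
Homeowner's insurance — $2,071.92/yr
Combined annual = $15,713.52

$15,713.52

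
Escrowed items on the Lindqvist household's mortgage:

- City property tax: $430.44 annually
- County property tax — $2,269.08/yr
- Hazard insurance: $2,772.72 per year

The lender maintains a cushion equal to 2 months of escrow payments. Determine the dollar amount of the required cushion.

City property tax — $430.44 per year
County property tax — $2,269.08 per year
Hazard insurance — $2,772.72 per year
Yearly total = $430.44 + $2,269.08 + $2,772.72 = $5,472.24
Monthly = $5,472.24 / 12 = $456.02
Cushion = 2 × $456.02 = $912.04

$912.04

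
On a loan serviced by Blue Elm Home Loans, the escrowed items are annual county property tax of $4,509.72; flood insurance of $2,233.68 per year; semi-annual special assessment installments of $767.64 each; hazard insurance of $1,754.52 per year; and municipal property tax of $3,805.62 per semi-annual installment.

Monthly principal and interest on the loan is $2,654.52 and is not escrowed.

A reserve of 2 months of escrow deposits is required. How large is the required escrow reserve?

$2,940.74

County property tax: $4,509.72 per year
Flood insurance: $2,233.68 per year
Special assessment: $767.64 × 2 = $1,535.28 per year
Hazard insurance: $1,754.52 per year
Municipal property tax: $3,805.62 × 2 = $7,611.24 per year
Combined annual = $17,644.44
Per month = $17,644.44 / 12 = $1,470.37
Reserve = 2 × $1,470.37 = $2,940.74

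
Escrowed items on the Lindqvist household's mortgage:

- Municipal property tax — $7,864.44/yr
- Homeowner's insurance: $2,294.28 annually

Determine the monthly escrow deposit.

$846.56

Municipal property tax = $7,864.44
Homeowner's insurance = $2,294.28
Total per year = $10,158.72
Base monthly escrow = $10,158.72 ÷ 12 = $846.56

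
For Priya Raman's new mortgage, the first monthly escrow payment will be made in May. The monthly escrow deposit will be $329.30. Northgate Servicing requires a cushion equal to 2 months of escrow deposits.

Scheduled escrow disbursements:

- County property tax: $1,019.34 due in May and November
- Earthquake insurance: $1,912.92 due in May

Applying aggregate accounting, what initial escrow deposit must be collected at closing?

Cushion = 2 × $329.30 = $658.60
Trial balance (start $0, +$329.30 each month, − disbursements):
  May: +$329.30 − $2,932.26 → -$2,602.96
  Jun: +$329.30 → -$2,273.66
  Jul: +$329.30 → -$1,944.36
  Aug: +$329.30 → -$1,615.06
  Sep: +$329.30 → -$1,285.76
  Oct: +$329.30 → -$956.46
  Nov: +$329.30 − $1,019.34 → -$1,646.50
  Dec: +$329.30 → -$1,317.20
  Jan: +$329.30 → -$987.90
  Feb: +$329.30 → -$658.60
  Mar: +$329.30 → -$329.30
  Apr: +$329.30 → $0.00
Lowest trial balance = -$2,602.96 (May)
Initial deposit = cushion − low point = $658.60 − (-$2,602.96) = $3,261.56

$3,261.56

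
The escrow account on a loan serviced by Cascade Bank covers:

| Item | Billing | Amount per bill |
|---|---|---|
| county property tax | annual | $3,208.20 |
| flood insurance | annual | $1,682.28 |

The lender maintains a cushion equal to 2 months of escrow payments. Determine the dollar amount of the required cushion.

County property tax — $3,208.20
Flood insurance — $1,682.28
Total annual escrow = $4,890.48
Monthly escrow = $4,890.48 ÷ 12 = $407.54
Cushion = 2 × $407.54 = $815.08

$815.08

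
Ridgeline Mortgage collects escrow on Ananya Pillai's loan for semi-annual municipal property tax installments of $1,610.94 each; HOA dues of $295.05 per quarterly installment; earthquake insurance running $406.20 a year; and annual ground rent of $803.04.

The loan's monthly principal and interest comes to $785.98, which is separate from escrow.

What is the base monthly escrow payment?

Municipal property tax — $1,610.94 × 2 = $3,221.88 per year
HOA dues — $295.05 × 4 = $1,180.20 per year
Earthquake insurance — $406.20 per year
Ground rent — $803.04 per year
Combined annual = $3,221.88 + $1,180.20 + $406.20 + $803.04 = $5,611.32
Monthly escrow = $5,611.32 ÷ 12 = $467.61

$467.61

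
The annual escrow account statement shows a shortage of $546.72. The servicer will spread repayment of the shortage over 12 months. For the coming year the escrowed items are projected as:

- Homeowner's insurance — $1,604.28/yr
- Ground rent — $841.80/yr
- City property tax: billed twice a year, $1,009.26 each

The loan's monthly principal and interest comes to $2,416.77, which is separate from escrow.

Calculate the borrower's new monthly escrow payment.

Homeowner's insurance = $1,604.28 annually
Ground rent = $841.80 annually
City property tax = $1,009.26 × 2 = $2,018.52 annually
Yearly total = $1,604.28 + $841.80 + $2,018.52 = $4,464.60
Monthly = $4,464.60 ÷ 12 = $372.05
Shortage spread = $546.72 ÷ 12 = $45.56/mo
New monthly escrow = $372.05 + $45.56 = $417.61

$417.61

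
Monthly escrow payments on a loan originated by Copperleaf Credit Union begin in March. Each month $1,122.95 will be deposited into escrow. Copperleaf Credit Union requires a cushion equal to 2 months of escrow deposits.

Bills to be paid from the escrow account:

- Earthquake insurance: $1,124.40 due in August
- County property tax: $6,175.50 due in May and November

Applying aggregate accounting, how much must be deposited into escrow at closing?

$5,614.75

Cushion = 2 × $1,122.95 = $2,245.90
Trial balance (start $0, +$1,122.95 each month, − disbursements):
  Mar: +$1,122.95 → $1,122.95
  Apr: +$1,122.95 → $2,245.90
  May: +$1,122.95 − $6,175.50 → -$2,806.65
  Jun: +$1,122.95 → -$1,683.70
  Jul: +$1,122.95 → -$560.75
  Aug: +$1,122.95 − $1,124.40 → -$562.20
  Sep: +$1,122.95 → $560.75
  Oct: +$1,122.95 → $1,683.70
  Nov: +$1,122.95 − $6,175.50 → -$3,368.85
  Dec: +$1,122.95 → -$2,245.90
  Jan: +$1,122.95 → -$1,122.95
  Feb: +$1,122.95 → $0.00
Lowest trial balance = -$3,368.85 (Nov)
Initial deposit = cushion − low point = $2,245.90 − (-$3,368.85) = $5,614.75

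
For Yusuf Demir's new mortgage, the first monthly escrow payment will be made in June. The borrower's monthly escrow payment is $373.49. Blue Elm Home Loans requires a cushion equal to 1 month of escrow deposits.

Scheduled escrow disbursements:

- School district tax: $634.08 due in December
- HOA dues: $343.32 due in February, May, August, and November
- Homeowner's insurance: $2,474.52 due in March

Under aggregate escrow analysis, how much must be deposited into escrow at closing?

$777.15

Cushion = 1 × $373.49 = $373.49
Trial balance (start $0, +$373.49 each month, − disbursements):
  Jun: +$373.49 → $373.49
  Jul: +$373.49 → $746.98
  Aug: +$373.49 − $343.32 → $777.15
  Sep: +$373.49 → $1,150.64
  Oct: +$373.49 → $1,524.13
  Nov: +$373.49 − $343.32 → $1,554.30
  Dec: +$373.49 − $634.08 → $1,293.71
  Jan: +$373.49 → $1,667.20
  Feb: +$373.49 − $343.32 → $1,697.37
  Mar: +$373.49 − $2,474.52 → -$403.66
  Apr: +$373.49 → -$30.17
  May: +$373.49 − $343.32 → $0.00
Lowest trial balance = -$403.66 (Mar)
Initial deposit = cushion − low point = $373.49 − (-$403.66) = $777.15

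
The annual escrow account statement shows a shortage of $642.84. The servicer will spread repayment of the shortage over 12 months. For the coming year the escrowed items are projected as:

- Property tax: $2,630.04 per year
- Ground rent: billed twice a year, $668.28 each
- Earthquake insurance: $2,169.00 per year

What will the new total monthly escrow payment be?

$564.87

Property tax — $2,630.04
Ground rent — $668.28 × 2 = $1,336.56
Earthquake insurance — $2,169.00
Total annual escrow = $2,630.04 + $1,336.56 + $2,169.00 = $6,135.60
Monthly = $6,135.60 ÷ 12 = $511.30
Shortage per month = $642.84 ÷ 12 = $53.57
Adjusted monthly = $511.30 + $53.57 = $564.87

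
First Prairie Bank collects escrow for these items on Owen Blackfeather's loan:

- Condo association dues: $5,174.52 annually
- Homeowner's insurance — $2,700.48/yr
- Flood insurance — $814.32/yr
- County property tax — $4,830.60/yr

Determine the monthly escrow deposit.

Condo association dues: $5,174.52/yr
Homeowner's insurance: $2,700.48/yr
Flood insurance: $814.32/yr
County property tax: $4,830.60/yr
Combined annual = $5,174.52 + $2,700.48 + $814.32 + $4,830.60 = $13,519.92
Monthly escrow = $13,519.92 / 12 = $1,126.66

$1,126.66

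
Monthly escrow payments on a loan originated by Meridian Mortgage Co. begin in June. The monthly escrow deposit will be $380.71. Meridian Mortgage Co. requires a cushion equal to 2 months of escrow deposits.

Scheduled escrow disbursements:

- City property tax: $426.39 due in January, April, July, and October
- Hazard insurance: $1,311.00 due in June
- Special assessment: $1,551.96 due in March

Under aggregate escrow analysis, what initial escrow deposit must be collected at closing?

$1,737.39

Cushion = 2 × $380.71 = $761.42
Trial balance (start $0, +$380.71 each month, − disbursements):
  Jun: +$380.71 − $1,311.00 → -$930.29
  Jul: +$380.71 − $426.39 → -$975.97
  Aug: +$380.71 → -$595.26
  Sep: +$380.71 → -$214.55
  Oct: +$380.71 − $426.39 → -$260.23
  Nov: +$380.71 → $120.48
  Dec: +$380.71 → $501.19
  Jan: +$380.71 − $426.39 → $455.51
  Feb: +$380.71 → $836.22
  Mar: +$380.71 − $1,551.96 → -$335.03
  Apr: +$380.71 − $426.39 → -$380.71
  May: +$380.71 → $0.00
Lowest trial balance = -$975.97 (Jul)
Initial deposit = cushion − low point = $761.42 − (-$975.97) = $1,737.39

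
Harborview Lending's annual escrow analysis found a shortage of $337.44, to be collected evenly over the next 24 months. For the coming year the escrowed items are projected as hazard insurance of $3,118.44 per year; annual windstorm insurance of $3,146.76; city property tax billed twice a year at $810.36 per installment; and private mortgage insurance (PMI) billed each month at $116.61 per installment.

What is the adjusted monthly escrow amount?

Hazard insurance = $3,118.44/yr
Windstorm insurance = $3,146.76/yr
City property tax = $810.36 × 2 = $1,620.72/yr
Private mortgage insurance (PMI) = $116.61 × 12 = $1,399.32/yr
Total annual escrow = $9,285.24
Per month = $9,285.24 / 12 = $773.77
Shortage per month = $337.44 ÷ 24 = $14.06
New monthly escrow = $773.77 + $14.06 = $787.83

$787.83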